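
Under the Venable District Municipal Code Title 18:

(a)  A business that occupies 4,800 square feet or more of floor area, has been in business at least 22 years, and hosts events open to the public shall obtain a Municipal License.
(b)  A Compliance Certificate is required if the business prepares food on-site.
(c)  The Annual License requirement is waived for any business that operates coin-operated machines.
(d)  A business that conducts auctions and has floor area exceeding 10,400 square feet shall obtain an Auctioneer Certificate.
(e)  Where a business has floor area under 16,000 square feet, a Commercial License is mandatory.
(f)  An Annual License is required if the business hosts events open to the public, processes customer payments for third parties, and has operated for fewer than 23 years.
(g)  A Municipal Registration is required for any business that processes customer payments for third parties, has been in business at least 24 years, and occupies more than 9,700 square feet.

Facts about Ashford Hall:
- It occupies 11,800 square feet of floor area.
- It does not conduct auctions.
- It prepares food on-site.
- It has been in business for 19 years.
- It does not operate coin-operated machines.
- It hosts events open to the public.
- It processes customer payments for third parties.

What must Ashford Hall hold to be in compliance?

Annual License, Commercial License, Compliance Certificate

(a) floor area 11,800 square feet ≥ 4,800 square feet; years in business 19 < 22; hosts events open to the public → Municipal License not required.
(b) prepares food on-site → Compliance Certificate required.
(c) does not operate coin-operated machines → Annual License exemption does not apply.
(d) does not conduct auctions; floor area 11,800 square feet > 10,400 square feet → Auctioneer Certificate not required.
(e) floor area 11,800 square feet < 16,000 square feet → Commercial License required.
(f) hosts events open to the public; processes customer payments for third parties; years in business 19 < 23 → Annual License required.
(g) processes customer payments for third parties; years in business 19 < 24; floor area 11,800 square feet > 9,700 square feet → Municipal Registration not required.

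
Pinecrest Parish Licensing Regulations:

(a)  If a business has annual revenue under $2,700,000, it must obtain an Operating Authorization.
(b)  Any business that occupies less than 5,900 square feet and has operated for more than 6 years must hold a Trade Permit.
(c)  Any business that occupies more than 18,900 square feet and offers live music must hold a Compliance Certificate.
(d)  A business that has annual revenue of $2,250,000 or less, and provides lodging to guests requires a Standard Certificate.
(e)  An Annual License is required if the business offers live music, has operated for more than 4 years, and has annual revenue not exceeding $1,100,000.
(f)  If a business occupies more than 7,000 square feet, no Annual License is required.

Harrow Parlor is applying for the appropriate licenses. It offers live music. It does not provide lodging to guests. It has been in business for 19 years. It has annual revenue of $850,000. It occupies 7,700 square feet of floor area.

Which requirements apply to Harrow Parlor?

(a) revenue $850,000 < $2,700,000 → Operating Authorization required.
(b) floor area 7,700 square feet ≥ 5,900 square feet; years in business 19 > 6 → Trade Permit not required.
(c) floor area 7,700 square feet ≤ 18,900 square feet; offers live music → Compliance Certificate not required.
(d) revenue $850,000 ≤ $2,250,000; does not provide lodging to guests → Standard Certificate not required.
(e) offers live music; years in business 19 > 4; revenue $850,000 ≤ $1,100,000 → Annual License required.
(f) floor area 7,700 square feet > 7,000 square feet → exempt from Annual License.

Operating Authorization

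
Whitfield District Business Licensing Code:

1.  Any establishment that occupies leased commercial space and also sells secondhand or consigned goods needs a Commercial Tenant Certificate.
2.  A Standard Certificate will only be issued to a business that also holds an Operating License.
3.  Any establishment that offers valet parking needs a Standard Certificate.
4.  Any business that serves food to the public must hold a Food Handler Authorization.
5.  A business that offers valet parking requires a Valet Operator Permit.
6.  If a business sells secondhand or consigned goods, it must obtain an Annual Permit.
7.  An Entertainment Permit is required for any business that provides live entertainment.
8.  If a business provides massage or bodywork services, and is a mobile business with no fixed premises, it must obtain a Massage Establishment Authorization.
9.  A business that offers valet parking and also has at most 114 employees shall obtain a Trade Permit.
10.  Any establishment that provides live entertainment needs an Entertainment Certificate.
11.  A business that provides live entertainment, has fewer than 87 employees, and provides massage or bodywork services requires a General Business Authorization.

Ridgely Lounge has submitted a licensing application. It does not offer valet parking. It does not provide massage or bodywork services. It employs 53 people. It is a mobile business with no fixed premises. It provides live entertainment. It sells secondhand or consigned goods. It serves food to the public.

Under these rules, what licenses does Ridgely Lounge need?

Annual Permit, Entertainment Certificate, Entertainment Permit, Food Handler Authorization

1. is a mobile business with no fixed premises (not: occupies leased commercial space); sells secondhand or consigned goods → Commercial Tenant Certificate not required.
2. Standard Certificate is not required → no effect.
3. does not offer valet parking → Standard Certificate not required.
4. serves food to the public → Food Handler Authorization required.
5. does not offer valet parking → Valet Operator Permit not required.
6. sells secondhand or consigned goods → Annual Permit required.
7. provides live entertainment → Entertainment Permit required.
8. does not provide massage or bodywork services; is a mobile business with no fixed premises → Massage Establishment Authorization not required.
9. does not offer valet parking; employees 53 ≤ 114 → Trade Permit not required.
10. provides live entertainment → Entertainment Certificate required.
11. provides live entertainment; employees 53 < 87; does not provide massage or bodywork services → General Business Authorization not required.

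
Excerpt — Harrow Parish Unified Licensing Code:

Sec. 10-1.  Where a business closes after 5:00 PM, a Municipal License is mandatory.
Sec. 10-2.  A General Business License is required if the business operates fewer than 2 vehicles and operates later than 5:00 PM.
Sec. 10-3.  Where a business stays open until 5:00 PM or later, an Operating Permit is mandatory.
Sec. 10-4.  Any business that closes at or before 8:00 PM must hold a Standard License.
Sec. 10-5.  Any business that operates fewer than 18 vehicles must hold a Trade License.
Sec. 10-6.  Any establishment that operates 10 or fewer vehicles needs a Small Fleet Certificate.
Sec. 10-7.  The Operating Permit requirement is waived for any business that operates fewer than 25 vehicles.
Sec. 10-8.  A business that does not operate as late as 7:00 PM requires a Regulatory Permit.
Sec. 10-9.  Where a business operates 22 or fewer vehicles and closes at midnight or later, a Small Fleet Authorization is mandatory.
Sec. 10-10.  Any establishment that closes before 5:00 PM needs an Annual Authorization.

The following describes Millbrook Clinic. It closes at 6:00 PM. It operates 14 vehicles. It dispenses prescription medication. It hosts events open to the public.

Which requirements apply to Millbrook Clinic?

Sec. 10-1. closes 6:00 PM, after 5:00 PM → Municipal License required.
Sec. 10-2. vehicles 14 ≥ 2; closes 6:00 PM, after 5:00 PM → General Business License not required.
Sec. 10-3. closes 6:00 PM, after 5:00 PM → Operating Permit required.
Sec. 10-4. closes 6:00 PM, at/before 8:00 PM → Standard License required.
Sec. 10-5. vehicles 14 < 18 → Trade License required.
Sec. 10-6. vehicles 14 > 10 → Small Fleet Certificate not required.
Sec. 10-7. vehicles 14 < 25 → exempt from Operating Permit.
Sec. 10-8. closes 6:00 PM, at/before 7:00 PM → Regulatory Permit required.
Sec. 10-9. vehicles 14 ≤ 22; closes 6:00 PM, at/before midnight → Small Fleet Authorization not required.
Sec. 10-10. closes 6:00 PM, after 5:00 PM → Annual Authorization not required.

Municipal License, Regulatory Permit, Standard License, Trade License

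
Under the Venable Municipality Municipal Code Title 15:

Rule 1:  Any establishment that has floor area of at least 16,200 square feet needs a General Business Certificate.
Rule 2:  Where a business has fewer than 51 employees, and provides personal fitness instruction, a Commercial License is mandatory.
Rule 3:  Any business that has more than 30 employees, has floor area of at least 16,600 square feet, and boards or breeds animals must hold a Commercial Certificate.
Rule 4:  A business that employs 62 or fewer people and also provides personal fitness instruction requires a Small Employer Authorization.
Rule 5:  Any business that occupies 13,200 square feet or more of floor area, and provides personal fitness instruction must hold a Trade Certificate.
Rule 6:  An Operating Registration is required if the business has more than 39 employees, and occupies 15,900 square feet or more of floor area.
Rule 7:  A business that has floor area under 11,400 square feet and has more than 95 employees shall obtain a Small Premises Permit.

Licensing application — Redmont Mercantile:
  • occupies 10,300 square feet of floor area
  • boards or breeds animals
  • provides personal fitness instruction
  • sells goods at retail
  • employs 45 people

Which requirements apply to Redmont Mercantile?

Rule 1: floor area 10,300 square feet < 16,200 square feet → General Business Certificate not required.
Rule 2: employees 45 < 51; provides personal fitness instruction → Commercial License required.
Rule 3: employees 45 > 30; floor area 10,300 square feet < 16,600 square feet; boards or breeds animals → Commercial Certificate not required.
Rule 4: employees 45 ≤ 62; provides personal fitness instruction → Small Employer Authorization required.
Rule 5: floor area 10,300 square feet < 13,200 square feet; provides personal fitness instruction → Trade Certificate not required.
Rule 6: employees 45 > 39; floor area 10,300 square feet < 15,900 square feet → Operating Registration not required.
Rule 7: floor area 10,300 square feet < 11,400 square feet; employees 45 ≤ 95 → Small Premises Permit not required.

Commercial License, Small Employer Authorization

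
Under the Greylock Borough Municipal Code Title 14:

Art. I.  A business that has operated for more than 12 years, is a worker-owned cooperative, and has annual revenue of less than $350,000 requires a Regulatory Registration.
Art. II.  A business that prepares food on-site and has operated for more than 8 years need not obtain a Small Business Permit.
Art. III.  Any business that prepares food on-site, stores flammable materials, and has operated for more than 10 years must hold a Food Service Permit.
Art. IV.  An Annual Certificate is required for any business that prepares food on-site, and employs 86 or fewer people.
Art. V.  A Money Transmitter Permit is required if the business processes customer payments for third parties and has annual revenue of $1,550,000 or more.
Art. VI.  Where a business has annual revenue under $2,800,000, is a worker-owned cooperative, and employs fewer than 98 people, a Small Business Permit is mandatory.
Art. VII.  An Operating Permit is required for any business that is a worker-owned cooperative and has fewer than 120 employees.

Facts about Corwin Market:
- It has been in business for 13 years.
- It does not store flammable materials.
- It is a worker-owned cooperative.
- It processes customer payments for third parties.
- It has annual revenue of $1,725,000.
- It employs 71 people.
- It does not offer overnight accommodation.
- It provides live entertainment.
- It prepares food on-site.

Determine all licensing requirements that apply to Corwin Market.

Annual Certificate, Money Transmitter Permit, Operating Permit

Art. I. years in business 13 > 12; is a worker-owned cooperative; revenue $1,725,000 ≥ $350,000 → Regulatory Registration not required.
Art. II. prepares food on-site; years in business 13 > 8 → exempt from Small Business Permit.
Art. III. prepares food on-site; does not store flammable materials; years in business 13 > 10 → Food Service Permit not required.
Art. IV. prepares food on-site; employees 71 ≤ 86 → Annual Certificate required.
Art. V. processes customer payments for third parties; revenue $1,725,000 ≥ $1,550,000 → Money Transmitter Permit required.
Art. VI. revenue $1,725,000 < $2,800,000; is a worker-owned cooperative; employees 71 < 98 → Small Business Permit required.
Art. VII. is a worker-owned cooperative; employees 71 < 120 → Operating Permit required.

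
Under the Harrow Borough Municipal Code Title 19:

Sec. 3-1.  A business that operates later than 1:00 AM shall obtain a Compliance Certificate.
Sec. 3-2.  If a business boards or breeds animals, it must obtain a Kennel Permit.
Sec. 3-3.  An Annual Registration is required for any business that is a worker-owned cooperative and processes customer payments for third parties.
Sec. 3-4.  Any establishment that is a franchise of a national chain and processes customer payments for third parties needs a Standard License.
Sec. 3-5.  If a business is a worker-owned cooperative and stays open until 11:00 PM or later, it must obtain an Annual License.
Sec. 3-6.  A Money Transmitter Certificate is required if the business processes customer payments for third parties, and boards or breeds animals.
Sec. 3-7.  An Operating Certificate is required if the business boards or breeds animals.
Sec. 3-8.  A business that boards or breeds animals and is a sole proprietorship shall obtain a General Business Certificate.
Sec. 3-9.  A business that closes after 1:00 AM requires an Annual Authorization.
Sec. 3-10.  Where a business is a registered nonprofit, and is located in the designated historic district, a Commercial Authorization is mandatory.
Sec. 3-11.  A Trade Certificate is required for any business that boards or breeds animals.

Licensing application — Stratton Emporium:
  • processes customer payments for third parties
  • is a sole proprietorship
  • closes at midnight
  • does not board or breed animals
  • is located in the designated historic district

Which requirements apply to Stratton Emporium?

Sec. 3-1. closes midnight, at/before 1:00 AM → Compliance Certificate not required.
Sec. 3-2. does not board or breed animals → Kennel Permit not required.
Sec. 3-3. is a sole proprietorship (not: is a worker-owned cooperative); processes customer payments for third parties → Annual Registration not required.
Sec. 3-4. is a sole proprietorship (not: is a franchise of a national chain); processes customer payments for third parties → Standard License not required.
Sec. 3-5. is a sole proprietorship (not: is a worker-owned cooperative); closes midnight, after 11:00 PM → Annual License not required.
Sec. 3-6. processes customer payments for third parties; does not board or breed animals → Money Transmitter Certificate not required.
Sec. 3-7. does not board or breed animals → Operating Certificate not required.
Sec. 3-8. does not board or breed animals; is a sole proprietorship → General Business Certificate not required.
Sec. 3-9. closes midnight, at/before 1:00 AM → Annual Authorization not required.
Sec. 3-10. is a sole proprietorship (not: is a registered nonprofit); is located in the designated historic district → Commercial Authorization not required.
Sec. 3-11. does not board or breed animals → Trade Certificate not required.

None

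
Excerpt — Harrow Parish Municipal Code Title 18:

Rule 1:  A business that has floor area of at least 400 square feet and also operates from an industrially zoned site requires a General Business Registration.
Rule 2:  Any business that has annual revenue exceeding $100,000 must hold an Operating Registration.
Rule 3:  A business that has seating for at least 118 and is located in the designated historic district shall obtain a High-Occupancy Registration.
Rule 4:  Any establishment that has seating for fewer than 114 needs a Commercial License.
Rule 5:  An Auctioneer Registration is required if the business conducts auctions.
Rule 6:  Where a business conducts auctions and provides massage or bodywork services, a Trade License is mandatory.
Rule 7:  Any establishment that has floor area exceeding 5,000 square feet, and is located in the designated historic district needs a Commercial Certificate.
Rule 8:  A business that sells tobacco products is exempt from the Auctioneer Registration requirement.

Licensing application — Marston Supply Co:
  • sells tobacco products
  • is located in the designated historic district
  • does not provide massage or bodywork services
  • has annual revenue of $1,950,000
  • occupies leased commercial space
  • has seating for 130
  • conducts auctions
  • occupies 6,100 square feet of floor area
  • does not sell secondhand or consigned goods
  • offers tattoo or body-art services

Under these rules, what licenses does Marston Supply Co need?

Commercial Certificate, High-Occupancy Registration, Operating Registration

Rule 1: floor area 6,100 square feet ≥ 400 square feet; occupies leased commercial space (not: operates from an industrially zoned site) → General Business Registration not required.
Rule 2: revenue $1,950,000 > $100,000 → Operating Registration required.
Rule 3: seating 130 ≥ 118; is located in the designated historic district → High-Occupancy Registration required.
Rule 4: seating 130 ≥ 114 → Commercial License not required.
Rule 5: conducts auctions → Auctioneer Registration required.
Rule 6: conducts auctions; does not provide massage or bodywork services → Trade License not required.
Rule 7: floor area 6,100 square feet > 5,000 square feet; is located in the designated historic district → Commercial Certificate required.
Rule 8: sells tobacco products → exempt from Auctioneer Registration.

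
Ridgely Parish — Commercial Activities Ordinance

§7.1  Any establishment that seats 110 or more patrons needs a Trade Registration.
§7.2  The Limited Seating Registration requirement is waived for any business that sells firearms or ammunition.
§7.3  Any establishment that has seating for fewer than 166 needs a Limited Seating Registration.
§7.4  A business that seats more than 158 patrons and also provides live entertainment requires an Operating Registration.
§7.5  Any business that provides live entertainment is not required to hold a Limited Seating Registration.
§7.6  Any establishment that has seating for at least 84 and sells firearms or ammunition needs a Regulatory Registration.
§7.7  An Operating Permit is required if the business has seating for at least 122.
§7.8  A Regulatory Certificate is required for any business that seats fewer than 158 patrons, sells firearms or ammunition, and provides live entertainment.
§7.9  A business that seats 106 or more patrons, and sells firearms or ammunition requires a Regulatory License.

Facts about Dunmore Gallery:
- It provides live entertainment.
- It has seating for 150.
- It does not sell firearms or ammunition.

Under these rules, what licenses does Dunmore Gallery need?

§7.1 seating 150 ≥ 110 → Trade Registration required.
§7.2 does not sell firearms or ammunition → Limited Seating Registration exemption does not apply.
§7.3 seating 150 < 166 → Limited Seating Registration required.
§7.4 seating 150 ≤ 158; provides live entertainment → Operating Registration not required.
§7.5 provides live entertainment → exempt from Limited Seating Registration.
§7.6 seating 150 ≥ 84; does not sell firearms or ammunition → Regulatory Registration not required.
§7.7 seating 150 ≥ 122 → Operating Permit required.
§7.8 seating 150 < 158; does not sell firearms or ammunition; provides live entertainment → Regulatory Certificate not required.
§7.9 seating 150 ≥ 106; does not sell firearms or ammunition → Regulatory License not required.

Operating Permit, Trade Registration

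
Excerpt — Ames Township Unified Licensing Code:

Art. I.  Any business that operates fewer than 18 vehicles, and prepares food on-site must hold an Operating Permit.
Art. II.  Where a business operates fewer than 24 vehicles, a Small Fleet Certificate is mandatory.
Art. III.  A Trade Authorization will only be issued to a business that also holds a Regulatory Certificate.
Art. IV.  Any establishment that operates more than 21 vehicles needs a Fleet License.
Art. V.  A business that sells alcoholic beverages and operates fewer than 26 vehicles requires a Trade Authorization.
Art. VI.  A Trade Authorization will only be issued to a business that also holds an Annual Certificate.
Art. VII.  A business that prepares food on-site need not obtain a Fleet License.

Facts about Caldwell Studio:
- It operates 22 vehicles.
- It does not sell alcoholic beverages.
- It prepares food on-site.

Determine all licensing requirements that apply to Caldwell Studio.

Art. I. vehicles 22 ≥ 18; prepares food on-site → Operating Permit not required.
Art. II. vehicles 22 < 24 → Small Fleet Certificate required.
Art. III. Trade Authorization is not required → no effect.
Art. IV. vehicles 22 > 21 → Fleet License required.
Art. V. does not sell alcoholic beverages; vehicles 22 < 26 → Trade Authorization not required.
Art. VI. Trade Authorization is not required → no effect.
Art. VII. prepares food on-site → exempt from Fleet License.

Small Fleet Certificate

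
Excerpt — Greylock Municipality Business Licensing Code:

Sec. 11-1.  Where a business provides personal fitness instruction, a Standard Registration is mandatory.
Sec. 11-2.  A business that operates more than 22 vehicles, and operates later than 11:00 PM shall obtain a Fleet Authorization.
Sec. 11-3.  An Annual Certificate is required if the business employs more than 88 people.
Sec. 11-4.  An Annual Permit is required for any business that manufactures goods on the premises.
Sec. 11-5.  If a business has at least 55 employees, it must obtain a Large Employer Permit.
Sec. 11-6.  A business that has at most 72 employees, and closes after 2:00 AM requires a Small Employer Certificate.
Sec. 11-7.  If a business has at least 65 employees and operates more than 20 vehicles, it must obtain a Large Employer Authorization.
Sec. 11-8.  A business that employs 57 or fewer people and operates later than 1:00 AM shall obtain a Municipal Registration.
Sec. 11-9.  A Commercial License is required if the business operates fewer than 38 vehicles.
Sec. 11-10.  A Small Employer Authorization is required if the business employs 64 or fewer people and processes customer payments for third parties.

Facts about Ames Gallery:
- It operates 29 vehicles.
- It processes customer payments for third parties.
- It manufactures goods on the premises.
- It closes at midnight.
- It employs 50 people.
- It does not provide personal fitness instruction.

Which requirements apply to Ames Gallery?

Sec. 11-1. does not provide personal fitness instruction → Standard Registration not required.
Sec. 11-2. vehicles 29 > 22; closes midnight, after 11:00 PM → Fleet Authorization required.
Sec. 11-3. employees 50 ≤ 88 → Annual Certificate not required.
Sec. 11-4. manufactures goods on the premises → Annual Permit required.
Sec. 11-5. employees 50 < 55 → Large Employer Permit not required.
Sec. 11-6. employees 50 ≤ 72; closes midnight, at/before 2:00 AM → Small Employer Certificate not required.
Sec. 11-7. employees 50 < 65; vehicles 29 > 20 → Large Employer Authorization not required.
Sec. 11-8. employees 50 ≤ 57; closes midnight, at/before 1:00 AM → Municipal Registration not required.
Sec. 11-9. vehicles 29 < 38 → Commercial License required.
Sec. 11-10. employees 50 ≤ 64; processes customer payments for third parties → Small Employer Authorization required.

Annual Permit, Commercial License, Fleet Authorization, Small Employer Authorization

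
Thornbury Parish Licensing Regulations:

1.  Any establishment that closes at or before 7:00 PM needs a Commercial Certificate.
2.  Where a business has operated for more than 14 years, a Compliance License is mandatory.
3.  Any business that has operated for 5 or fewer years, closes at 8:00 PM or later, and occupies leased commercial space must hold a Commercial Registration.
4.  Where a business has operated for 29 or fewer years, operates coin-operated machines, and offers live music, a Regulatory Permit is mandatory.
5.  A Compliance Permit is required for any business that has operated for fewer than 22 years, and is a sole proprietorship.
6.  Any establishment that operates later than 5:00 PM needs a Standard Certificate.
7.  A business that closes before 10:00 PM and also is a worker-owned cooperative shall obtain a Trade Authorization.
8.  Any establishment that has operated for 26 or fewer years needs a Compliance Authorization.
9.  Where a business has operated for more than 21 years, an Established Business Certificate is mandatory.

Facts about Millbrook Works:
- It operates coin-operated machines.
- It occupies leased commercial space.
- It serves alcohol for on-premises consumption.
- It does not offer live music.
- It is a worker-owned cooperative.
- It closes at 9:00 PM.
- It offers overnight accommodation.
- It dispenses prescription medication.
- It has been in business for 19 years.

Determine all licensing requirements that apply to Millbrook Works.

Compliance Authorization, Compliance License, Standard Certificate, Trade Authorization

1. closes 9:00 PM, after 7:00 PM → Commercial Certificate not required.
2. years in business 19 > 14 → Compliance License required.
3. years in business 19 > 5; closes 9:00 PM, after 8:00 PM; occupies leased commercial space → Commercial Registration not required.
4. years in business 19 ≤ 29; operates coin-operated machines; does not offer live music → Regulatory Permit not required.
5. years in business 19 < 22; is a worker-owned cooperative (not: is a sole proprietorship) → Compliance Permit not required.
6. closes 9:00 PM, after 5:00 PM → Standard Certificate required.
7. closes 9:00 PM, at/before 10:00 PM; is a worker-owned cooperative → Trade Authorization required.
8. years in business 19 ≤ 26 → Compliance Authorization required.
9. years in business 19 ≤ 21 → Established Business Certificate not required.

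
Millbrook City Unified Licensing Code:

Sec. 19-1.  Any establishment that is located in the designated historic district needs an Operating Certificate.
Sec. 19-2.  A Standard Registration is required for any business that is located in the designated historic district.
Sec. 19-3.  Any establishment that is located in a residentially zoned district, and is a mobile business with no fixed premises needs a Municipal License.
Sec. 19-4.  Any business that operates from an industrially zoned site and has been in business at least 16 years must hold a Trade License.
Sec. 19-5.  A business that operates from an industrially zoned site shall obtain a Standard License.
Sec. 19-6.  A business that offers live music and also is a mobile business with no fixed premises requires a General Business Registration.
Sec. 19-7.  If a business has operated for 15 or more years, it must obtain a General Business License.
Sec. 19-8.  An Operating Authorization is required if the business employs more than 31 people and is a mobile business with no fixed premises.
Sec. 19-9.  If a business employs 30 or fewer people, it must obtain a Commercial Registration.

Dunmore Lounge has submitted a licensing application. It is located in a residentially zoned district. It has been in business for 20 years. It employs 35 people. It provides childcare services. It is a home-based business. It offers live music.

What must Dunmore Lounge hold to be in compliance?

Sec. 19-1. is located in a residentially zoned district (not: is located in the designated historic district) → Operating Certificate not required.
Sec. 19-2. is located in a residentially zoned district (not: is located in the designated historic district) → Standard Registration not required.
Sec. 19-3. is located in a residentially zoned district; is a home-based business (not: is a mobile business with no fixed premises) → Municipal License not required.
Sec. 19-4. is a home-based business (not: operates from an industrially zoned site); years in business 20 ≥ 16 → Trade License not required.
Sec. 19-5. is a home-based business (not: operates from an industrially zoned site) → Standard License not required.
Sec. 19-6. offers live music; is a home-based business (not: is a mobile business with no fixed premises) → General Business Registration not required.
Sec. 19-7. years in business 20 ≥ 15 → General Business License required.
Sec. 19-8. employees 35 > 31; is a home-based business (not: is a mobile business with no fixed premises) → Operating Authorization not required.
Sec. 19-9. employees 35 > 30 → Commercial Registration not required.

General Business License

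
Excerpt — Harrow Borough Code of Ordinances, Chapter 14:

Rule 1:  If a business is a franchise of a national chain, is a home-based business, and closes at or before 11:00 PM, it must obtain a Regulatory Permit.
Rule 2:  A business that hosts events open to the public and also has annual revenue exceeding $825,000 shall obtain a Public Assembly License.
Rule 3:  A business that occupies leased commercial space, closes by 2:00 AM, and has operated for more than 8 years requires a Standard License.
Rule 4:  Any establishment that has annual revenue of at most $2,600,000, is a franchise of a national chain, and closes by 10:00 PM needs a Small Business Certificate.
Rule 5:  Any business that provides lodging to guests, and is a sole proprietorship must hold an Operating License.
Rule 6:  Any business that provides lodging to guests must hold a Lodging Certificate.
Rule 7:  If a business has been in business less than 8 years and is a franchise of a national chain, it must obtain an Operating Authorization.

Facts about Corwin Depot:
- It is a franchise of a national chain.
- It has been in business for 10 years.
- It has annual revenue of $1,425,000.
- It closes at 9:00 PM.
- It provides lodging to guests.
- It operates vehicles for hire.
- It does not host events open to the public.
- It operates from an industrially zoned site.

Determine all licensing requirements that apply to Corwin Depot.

Rule 1: is a franchise of a national chain; operates from an industrially zoned site (not: is a home-based business); closes 9:00 PM, at/before 11:00 PM → Regulatory Permit not required.
Rule 2: does not host events open to the public; revenue $1,425,000 > $825,000 → Public Assembly License not required.
Rule 3: operates from an industrially zoned site (not: occupies leased commercial space); closes 9:00 PM, at/before 2:00 AM; years in business 10 > 8 → Standard License not required.
Rule 4: revenue $1,425,000 ≤ $2,600,000; is a franchise of a national chain; closes 9:00 PM, at/before 10:00 PM → Small Business Certificate required.
Rule 5: provides lodging to guests; is a franchise of a national chain (not: is a sole proprietorship) → Operating License not required.
Rule 6: provides lodging to guests → Lodging Certificate required.
Rule 7: years in business 10 ≥ 8; is a franchise of a national chain → Operating Authorization not required.

Lodging Certificate, Small Business Certificate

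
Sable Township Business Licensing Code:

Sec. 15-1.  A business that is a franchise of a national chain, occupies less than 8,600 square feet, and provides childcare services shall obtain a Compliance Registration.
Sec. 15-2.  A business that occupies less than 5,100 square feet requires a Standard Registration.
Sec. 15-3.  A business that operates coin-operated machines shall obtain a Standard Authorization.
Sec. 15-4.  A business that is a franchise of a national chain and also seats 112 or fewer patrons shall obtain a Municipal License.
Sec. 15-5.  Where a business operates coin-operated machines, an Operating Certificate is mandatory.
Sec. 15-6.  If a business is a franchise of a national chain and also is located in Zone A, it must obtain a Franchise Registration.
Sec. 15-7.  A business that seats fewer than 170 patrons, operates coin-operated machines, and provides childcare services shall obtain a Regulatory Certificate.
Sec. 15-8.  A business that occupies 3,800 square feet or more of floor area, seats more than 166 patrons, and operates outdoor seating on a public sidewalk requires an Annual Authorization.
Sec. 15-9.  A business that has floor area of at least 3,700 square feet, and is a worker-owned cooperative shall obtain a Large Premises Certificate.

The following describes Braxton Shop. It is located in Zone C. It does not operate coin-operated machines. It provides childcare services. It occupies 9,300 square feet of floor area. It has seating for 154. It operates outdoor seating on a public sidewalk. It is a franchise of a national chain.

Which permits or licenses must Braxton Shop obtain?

None

Sec. 15-1. is a franchise of a national chain; floor area 9,300 square feet ≥ 8,600 square feet; provides childcare services → Compliance Registration not required.
Sec. 15-2. floor area 9,300 square feet ≥ 5,100 square feet → Standard Registration not required.
Sec. 15-3. does not operate coin-operated machines → Standard Authorization not required.
Sec. 15-4. is a franchise of a national chain; seating 154 > 112 → Municipal License not required.
Sec. 15-5. does not operate coin-operated machines → Operating Certificate not required.
Sec. 15-6. is a franchise of a national chain; is located in Zone C (not: is located in Zone A) → Franchise Registration not required.
Sec. 15-7. seating 154 < 170; does not operate coin-operated machines; provides childcare services → Regulatory Certificate not required.
Sec. 15-8. floor area 9,300 square feet ≥ 3,800 square feet; seating 154 ≤ 166; operates outdoor seating on a public sidewalk → Annual Authorization not required.
Sec. 15-9. floor area 9,300 square feet ≥ 3,700 square feet; is a franchise of a national chain (not: is a worker-owned cooperative) → Large Premises Certificate not required.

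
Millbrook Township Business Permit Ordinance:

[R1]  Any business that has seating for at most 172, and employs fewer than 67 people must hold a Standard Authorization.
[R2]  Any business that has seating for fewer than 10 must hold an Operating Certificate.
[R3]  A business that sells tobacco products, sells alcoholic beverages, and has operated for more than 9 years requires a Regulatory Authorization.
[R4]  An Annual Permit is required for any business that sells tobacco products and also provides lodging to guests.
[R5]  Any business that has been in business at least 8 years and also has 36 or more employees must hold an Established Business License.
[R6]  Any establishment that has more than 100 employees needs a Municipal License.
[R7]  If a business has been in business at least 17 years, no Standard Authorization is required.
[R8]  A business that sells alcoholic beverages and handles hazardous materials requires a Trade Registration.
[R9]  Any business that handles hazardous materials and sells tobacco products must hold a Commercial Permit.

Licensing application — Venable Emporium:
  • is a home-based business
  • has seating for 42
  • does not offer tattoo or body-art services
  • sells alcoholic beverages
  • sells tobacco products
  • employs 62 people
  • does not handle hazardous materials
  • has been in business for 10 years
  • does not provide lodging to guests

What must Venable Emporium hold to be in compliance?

Established Business License, Regulatory Authorization, Standard Authorization

[R1] seating 42 ≤ 172; employees 62 < 67 → Standard Authorization required.
[R2] seating 42 ≥ 10 → Operating Certificate not required.
[R3] sells tobacco products; sells alcoholic beverages; years in business 10 > 9 → Regulatory Authorization required.
[R4] sells tobacco products; does not provide lodging to guests → Annual Permit not required.
[R5] years in business 10 ≥ 8; employees 62 ≥ 36 → Established Business License required.
[R6] employees 62 ≤ 100 → Municipal License not required.
[R7] years in business 10 < 17 → Standard Authorization exemption does not apply.
[R8] sells alcoholic beverages; does not handle hazardous materials → Trade Registration not required.
[R9] does not handle hazardous materials; sells tobacco products → Commercial Permit not required.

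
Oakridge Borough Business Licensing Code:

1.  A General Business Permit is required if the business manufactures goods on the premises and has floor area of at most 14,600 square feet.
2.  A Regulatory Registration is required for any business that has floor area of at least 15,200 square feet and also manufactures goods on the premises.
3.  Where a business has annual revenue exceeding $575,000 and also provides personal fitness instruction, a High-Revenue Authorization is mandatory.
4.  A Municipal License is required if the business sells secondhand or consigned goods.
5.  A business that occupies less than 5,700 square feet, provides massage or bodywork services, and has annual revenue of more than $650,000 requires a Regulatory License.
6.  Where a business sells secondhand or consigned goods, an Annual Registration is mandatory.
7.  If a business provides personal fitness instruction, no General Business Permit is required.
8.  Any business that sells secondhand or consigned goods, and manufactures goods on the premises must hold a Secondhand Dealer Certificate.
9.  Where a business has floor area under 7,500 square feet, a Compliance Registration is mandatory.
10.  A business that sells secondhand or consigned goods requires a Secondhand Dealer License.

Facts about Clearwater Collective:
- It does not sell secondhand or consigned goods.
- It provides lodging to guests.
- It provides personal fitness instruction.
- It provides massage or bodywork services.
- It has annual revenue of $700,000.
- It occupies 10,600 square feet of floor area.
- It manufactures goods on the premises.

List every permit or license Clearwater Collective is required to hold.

High-Revenue Authorization

1. manufactures goods on the premises; floor area 10,600 square feet ≤ 14,600 square feet → General Business Permit required.
2. floor area 10,600 square feet < 15,200 square feet; manufactures goods on the premises → Regulatory Registration not required.
3. revenue $700,000 > $575,000; provides personal fitness instruction → High-Revenue Authorization required.
4. does not sell secondhand or consigned goods → Municipal License not required.
5. floor area 10,600 square feet ≥ 5,700 square feet; provides massage or bodywork services; revenue $700,000 > $650,000 → Regulatory License not required.
6. does not sell secondhand or consigned goods → Annual Registration not required.
7. provides personal fitness instruction → exempt from General Business Permit.
8. does not sell secondhand or consigned goods; manufactures goods on the premises → Secondhand Dealer Certificate not required.
9. floor area 10,600 square feet ≥ 7,500 square feet → Compliance Registration not required.
10. does not sell secondhand or consigned goods → Secondhand Dealer License not required.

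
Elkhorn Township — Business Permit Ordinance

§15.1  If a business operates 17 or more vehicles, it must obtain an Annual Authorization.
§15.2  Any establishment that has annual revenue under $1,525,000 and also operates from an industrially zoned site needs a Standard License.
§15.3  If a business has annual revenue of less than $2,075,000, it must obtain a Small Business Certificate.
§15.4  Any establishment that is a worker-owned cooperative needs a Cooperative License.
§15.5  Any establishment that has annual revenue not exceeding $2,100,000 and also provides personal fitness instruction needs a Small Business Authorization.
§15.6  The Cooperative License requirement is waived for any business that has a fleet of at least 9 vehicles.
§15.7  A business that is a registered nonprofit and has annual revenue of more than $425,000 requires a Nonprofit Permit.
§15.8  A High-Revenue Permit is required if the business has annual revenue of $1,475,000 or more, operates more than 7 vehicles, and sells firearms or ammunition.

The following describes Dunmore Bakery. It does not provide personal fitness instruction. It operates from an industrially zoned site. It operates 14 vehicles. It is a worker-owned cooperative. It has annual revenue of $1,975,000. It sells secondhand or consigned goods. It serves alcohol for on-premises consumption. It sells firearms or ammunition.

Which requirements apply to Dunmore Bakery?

§15.1 vehicles 14 < 17 → Annual Authorization not required.
§15.2 revenue $1,975,000 ≥ $1,525,000; operates from an industrially zoned site → Standard License not required.
§15.3 revenue $1,975,000 < $2,075,000 → Small Business Certificate required.
§15.4 is a worker-owned cooperative → Cooperative License required.
§15.5 revenue $1,975,000 ≤ $2,100,000; does not provide personal fitness instruction → Small Business Authorization not required.
§15.6 vehicles 14 ≥ 9 → exempt from Cooperative License.
§15.7 is a worker-owned cooperative (not: is a registered nonprofit); revenue $1,975,000 > $425,000 → Nonprofit Permit not required.
§15.8 revenue $1,975,000 ≥ $1,475,000; vehicles 14 > 7; sells firearms or ammunition → High-Revenue Permit required.

High-Revenue Permit, Small Business Certificate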